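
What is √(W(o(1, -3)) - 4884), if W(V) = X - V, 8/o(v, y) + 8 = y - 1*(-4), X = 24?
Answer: 2*I*√59521/7 ≈ 69.706*I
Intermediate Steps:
o(v, y) = 8/(-4 + y) (o(v, y) = 8/(-8 + (y - 1*(-4))) = 8/(-8 + (y + 4)) = 8/(-8 + (4 + y)) = 8/(-4 + y))
W(V) = 24 - V
√(W(o(1, -3)) - 4884) = √((24 - 8/(-4 - 3)) - 4884) = √((24 - 8/(-7)) - 4884) = √((24 - 8*(-1)/7) - 4884) = √((24 - 1*(-8/7)) - 4884) = √((24 + 8/7) - 4884) = √(176/7 - 4884) = √(-34012/7) = 2*I*√59521/7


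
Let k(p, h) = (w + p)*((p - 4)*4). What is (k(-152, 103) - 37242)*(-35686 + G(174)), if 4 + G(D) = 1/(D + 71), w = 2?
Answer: -492797113542/245 ≈ -2.0114e+9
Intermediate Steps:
k(p, h) = (-16 + 4*p)*(2 + p) (k(p, h) = (2 + p)*((p - 4)*4) = (2 + p)*((-4 + p)*4) = (2 + p)*(-16 + 4*p) = (-16 + 4*p)*(2 + p))
G(D) = -4 + 1/(71 + D) (G(D) = -4 + 1/(D + 71) = -4 + 1/(71 + D))
(k(-152, 103) - 37242)*(-35686 + G(174)) = ((-32 - 8*(-152) + 4*(-152)**2) - 37242)*(-35686 + (-283 - 4*174)/(71 + 174)) = ((-32 + 1216 + 4*23104) - 37242)*(-35686 + (-283 - 696)/245) = ((-32 + 1216 + 92416) - 37242)*(-35686 + (1/245)*(-979)) = (93600 - 37242)*(-35686 - 979/245) = 56358*(-8744049/245) = -492797113542/245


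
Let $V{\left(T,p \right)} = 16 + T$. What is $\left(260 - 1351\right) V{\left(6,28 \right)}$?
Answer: $-24002$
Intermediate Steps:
$\left(260 - 1351\right) V{\left(6,28 \right)} = \left(260 - 1351\right) \left(16 + 6\right) = \left(-1091\right) 22 = -24002$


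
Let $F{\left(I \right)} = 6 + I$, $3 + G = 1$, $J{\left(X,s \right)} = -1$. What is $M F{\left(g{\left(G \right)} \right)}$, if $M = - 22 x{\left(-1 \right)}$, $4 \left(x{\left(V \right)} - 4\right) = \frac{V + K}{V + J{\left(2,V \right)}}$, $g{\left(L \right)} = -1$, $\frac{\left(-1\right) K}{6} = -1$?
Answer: $- \frac{1485}{4} \approx -371.25$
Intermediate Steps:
$K = 6$ ($K = \left(-6\right) \left(-1\right) = 6$)
$G = -2$ ($G = -3 + 1 = -2$)
$x{\left(V \right)} = 4 + \frac{6 + V}{4 \left(-1 + V\right)}$ ($x{\left(V \right)} = 4 + \frac{\left(V + 6\right) \frac{1}{V - 1}}{4} = 4 + \frac{\left(6 + V\right) \frac{1}{-1 + V}}{4} = 4 + \frac{\frac{1}{-1 + V} \left(6 + V\right)}{4} = 4 + \frac{6 + V}{4 \left(-1 + V\right)}$)
$M = - \frac{297}{4}$ ($M = - 22 \frac{-10 + 17 \left(-1\right)}{4 \left(-1 - 1\right)} = - 22 \frac{-10 - 17}{4 \left(-2\right)} = - 22 \cdot \frac{1}{4} \left(- \frac{1}{2}\right) \left(-27\right) = \left(-22\right) \frac{27}{8} = - \frac{297}{4} \approx -74.25$)
$M F{\left(g{\left(G \right)} \right)} = - \frac{297 \left(6 - 1\right)}{4} = \left(- \frac{297}{4}\right) 5 = - \frac{1485}{4}$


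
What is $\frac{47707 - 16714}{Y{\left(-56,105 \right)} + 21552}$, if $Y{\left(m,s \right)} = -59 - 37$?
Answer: $\frac{10331}{7152} \approx 1.4445$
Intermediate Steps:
$Y{\left(m,s \right)} = -96$ ($Y{\left(m,s \right)} = -59 - 37 = -96$)
$\frac{47707 - 16714}{Y{\left(-56,105 \right)} + 21552} = \frac{47707 - 16714}{-96 + 21552} = \frac{30993}{21456} = 30993 \cdot \frac{1}{21456} = \frac{10331}{7152}$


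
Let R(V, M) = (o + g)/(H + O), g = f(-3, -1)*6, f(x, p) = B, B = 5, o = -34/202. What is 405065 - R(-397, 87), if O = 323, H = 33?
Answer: 14564514127/35956 ≈ 4.0507e+5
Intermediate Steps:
o = -17/101 (o = -34*1/202 = -17/101 ≈ -0.16832)
f(x, p) = 5
g = 30 (g = 5*6 = 30)
R(V, M) = 3013/35956 (R(V, M) = (-17/101 + 30)/(33 + 323) = (3013/101)/356 = (3013/101)*(1/356) = 3013/35956)
405065 - R(-397, 87) = 405065 - 1*3013/35956 = 405065 - 3013/35956 = 14564514127/35956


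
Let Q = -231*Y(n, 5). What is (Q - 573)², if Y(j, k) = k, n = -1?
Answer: 2985984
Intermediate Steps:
Q = -1155 (Q = -231*5 = -1155)
(Q - 573)² = (-1155 - 573)² = (-1728)² = 2985984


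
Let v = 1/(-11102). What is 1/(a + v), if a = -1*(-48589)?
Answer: 11102/539435077 ≈ 2.0581e-5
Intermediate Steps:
a = 48589
v = -1/11102 ≈ -9.0074e-5
1/(a + v) = 1/(48589 - 1/11102) = 1/(539435077/11102) = 11102/539435077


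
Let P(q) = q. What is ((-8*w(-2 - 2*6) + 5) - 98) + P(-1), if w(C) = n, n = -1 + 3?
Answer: -110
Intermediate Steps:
n = 2
w(C) = 2
((-8*w(-2 - 2*6) + 5) - 98) + P(-1) = ((-8*2 + 5) - 98) - 1 = ((-16 + 5) - 98) - 1 = (-11 - 98) - 1 = -109 - 1 = -110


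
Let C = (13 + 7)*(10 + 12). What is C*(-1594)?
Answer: -701360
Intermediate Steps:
C = 440 (C = 20*22 = 440)
C*(-1594) = 440*(-1594) = -701360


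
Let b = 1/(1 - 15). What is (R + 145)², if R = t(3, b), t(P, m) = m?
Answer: 4116841/196 ≈ 21004.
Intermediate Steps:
b = -1/14 (b = 1/(-14) = -1/14 ≈ -0.071429)
R = -1/14 ≈ -0.071429
(R + 145)² = (-1/14 + 145)² = (2029/14)² = 4116841/196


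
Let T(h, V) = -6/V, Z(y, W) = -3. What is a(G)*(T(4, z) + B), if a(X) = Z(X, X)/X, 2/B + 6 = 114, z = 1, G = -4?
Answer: -323/72 ≈ -4.4861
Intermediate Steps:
B = 1/54 (B = 2/(-6 + 114) = 2/108 = 2*(1/108) = 1/54 ≈ 0.018519)
a(X) = -3/X
a(G)*(T(4, z) + B) = (-3/(-4))*(-6/1 + 1/54) = (-3*(-¼))*(-6*1 + 1/54) = 3*(-6 + 1/54)/4 = (¾)*(-323/54) = -323/72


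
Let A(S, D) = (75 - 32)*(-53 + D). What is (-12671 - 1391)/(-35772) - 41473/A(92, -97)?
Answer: 65594669/9613725 ≈ 6.8230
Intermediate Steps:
A(S, D) = -2279 + 43*D (A(S, D) = 43*(-53 + D) = -2279 + 43*D)
(-12671 - 1391)/(-35772) - 41473/A(92, -97) = (-12671 - 1391)/(-35772) - 41473/(-2279 + 43*(-97)) = -14062*(-1/35772) - 41473/(-2279 - 4171) = 7031/17886 - 41473/(-6450) = 7031/17886 - 41473*(-1/6450) = 7031/17886 + 41473/6450 = 65594669/9613725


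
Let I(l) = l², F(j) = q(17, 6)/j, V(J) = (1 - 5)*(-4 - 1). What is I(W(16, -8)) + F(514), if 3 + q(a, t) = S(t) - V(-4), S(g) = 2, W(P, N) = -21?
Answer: 226653/514 ≈ 440.96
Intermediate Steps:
V(J) = 20 (V(J) = -4*(-5) = 20)
q(a, t) = -21 (q(a, t) = -3 + (2 - 1*20) = -3 + (2 - 20) = -3 - 18 = -21)
F(j) = -21/j
I(W(16, -8)) + F(514) = (-21)² - 21/514 = 441 - 21*1/514 = 441 - 21/514 = 226653/514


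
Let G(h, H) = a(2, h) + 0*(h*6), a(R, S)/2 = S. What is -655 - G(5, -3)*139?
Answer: -2045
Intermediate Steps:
a(R, S) = 2*S
G(h, H) = 2*h (G(h, H) = 2*h + 0*(h*6) = 2*h + 0*(6*h) = 2*h + 0 = 2*h)
-655 - G(5, -3)*139 = -655 - 2*5*139 = -655 - 10*139 = -655 - 1*1390 = -655 - 1390 = -2045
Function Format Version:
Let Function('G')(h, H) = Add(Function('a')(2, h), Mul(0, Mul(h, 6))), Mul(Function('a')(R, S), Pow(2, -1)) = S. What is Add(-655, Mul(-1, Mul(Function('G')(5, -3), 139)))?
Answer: -2045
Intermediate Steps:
Function('a')(R, S) = Mul(2, S)
Function('G')(h, H) = Mul(2, h) (Function('G')(h, H) = Add(Mul(2, h), Mul(0, Mul(h, 6))) = Add(Mul(2, h), Mul(0, Mul(6, h))) = Add(Mul(2, h), 0) = Mul(2, h))
Add(-655, Mul(-1, Mul(Function('G')(5, -3), 139))) = Add(-655, Mul(-1, Mul(Mul(2, 5), 139))) = Add(-655, Mul(-1, Mul(10, 139))) = Add(-655, Mul(-1, 1390)) = Add(-655, -1390) = -2045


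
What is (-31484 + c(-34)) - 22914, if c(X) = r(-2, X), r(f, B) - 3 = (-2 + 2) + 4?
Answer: -54391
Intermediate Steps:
r(f, B) = 7 (r(f, B) = 3 + ((-2 + 2) + 4) = 3 + (0 + 4) = 3 + 4 = 7)
c(X) = 7
(-31484 + c(-34)) - 22914 = (-31484 + 7) - 22914 = -31477 - 22914 = -54391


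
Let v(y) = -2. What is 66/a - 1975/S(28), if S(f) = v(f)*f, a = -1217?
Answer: 2399879/68152 ≈ 35.214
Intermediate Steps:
S(f) = -2*f
66/a - 1975/S(28) = 66/(-1217) - 1975/((-2*28)) = 66*(-1/1217) - 1975/(-56) = -66/1217 - 1975*(-1/56) = -66/1217 + 1975/56 = 2399879/68152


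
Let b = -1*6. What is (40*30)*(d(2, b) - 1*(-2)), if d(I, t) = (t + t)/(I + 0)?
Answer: -4800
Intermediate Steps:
b = -6
d(I, t) = 2*t/I (d(I, t) = (2*t)/I = 2*t/I)
(40*30)*(d(2, b) - 1*(-2)) = (40*30)*(2*(-6)/2 - 1*(-2)) = 1200*(2*(-6)*(1/2) + 2) = 1200*(-6 + 2) = 1200*(-4) = -4800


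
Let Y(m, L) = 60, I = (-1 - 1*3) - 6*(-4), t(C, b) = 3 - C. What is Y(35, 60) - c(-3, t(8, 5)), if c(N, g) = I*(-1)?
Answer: 80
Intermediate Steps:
I = 20 (I = (-1 - 3) - 1*(-24) = -4 + 24 = 20)
c(N, g) = -20 (c(N, g) = 20*(-1) = -20)
Y(35, 60) - c(-3, t(8, 5)) = 60 - 1*(-20) = 60 + 20 = 80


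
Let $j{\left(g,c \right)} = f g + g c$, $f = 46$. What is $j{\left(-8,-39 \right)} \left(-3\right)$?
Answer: $168$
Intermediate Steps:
$j{\left(g,c \right)} = 46 g + c g$ ($j{\left(g,c \right)} = 46 g + g c = 46 g + c g$)
$j{\left(-8,-39 \right)} \left(-3\right) = - 8 \left(46 - 39\right) \left(-3\right) = \left(-8\right) 7 \left(-3\right) = \left(-56\right) \left(-3\right) = 168$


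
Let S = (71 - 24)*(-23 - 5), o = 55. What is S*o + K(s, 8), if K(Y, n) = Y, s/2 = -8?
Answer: -72396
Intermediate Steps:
s = -16 (s = 2*(-8) = -16)
S = -1316 (S = 47*(-28) = -1316)
S*o + K(s, 8) = -1316*55 - 16 = -72380 - 16 = -72396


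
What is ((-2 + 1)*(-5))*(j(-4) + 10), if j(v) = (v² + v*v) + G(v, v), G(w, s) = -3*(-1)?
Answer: 225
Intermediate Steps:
G(w, s) = 3
j(v) = 3 + 2*v² (j(v) = (v² + v*v) + 3 = (v² + v²) + 3 = 2*v² + 3 = 3 + 2*v²)
((-2 + 1)*(-5))*(j(-4) + 10) = ((-2 + 1)*(-5))*((3 + 2*(-4)²) + 10) = (-1*(-5))*((3 + 2*16) + 10) = 5*((3 + 32) + 10) = 5*(35 + 10) = 5*45 = 225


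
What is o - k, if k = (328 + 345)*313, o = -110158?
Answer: -320807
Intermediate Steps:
k = 210649 (k = 673*313 = 210649)
o - k = -110158 - 1*210649 = -110158 - 210649 = -320807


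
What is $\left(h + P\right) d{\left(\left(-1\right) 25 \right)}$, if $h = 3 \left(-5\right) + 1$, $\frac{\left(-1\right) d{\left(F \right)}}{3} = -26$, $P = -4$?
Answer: $-1404$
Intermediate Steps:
$d{\left(F \right)} = 78$ ($d{\left(F \right)} = \left(-3\right) \left(-26\right) = 78$)
$h = -14$ ($h = -15 + 1 = -14$)
$\left(h + P\right) d{\left(\left(-1\right) 25 \right)} = \left(-14 - 4\right) 78 = \left(-18\right) 78 = -1404$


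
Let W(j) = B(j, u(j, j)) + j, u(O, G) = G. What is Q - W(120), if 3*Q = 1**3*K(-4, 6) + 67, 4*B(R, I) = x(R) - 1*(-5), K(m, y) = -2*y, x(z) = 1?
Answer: -619/6 ≈ -103.17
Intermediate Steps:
B(R, I) = 3/2 (B(R, I) = (1 - 1*(-5))/4 = (1 + 5)/4 = (1/4)*6 = 3/2)
W(j) = 3/2 + j
Q = 55/3 (Q = (1**3*(-2*6) + 67)/3 = (1*(-12) + 67)/3 = (-12 + 67)/3 = (1/3)*55 = 55/3 ≈ 18.333)
Q - W(120) = 55/3 - (3/2 + 120) = 55/3 - 1*243/2 = 55/3 - 243/2 = -619/6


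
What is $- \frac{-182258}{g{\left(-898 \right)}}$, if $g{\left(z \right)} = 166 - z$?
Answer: $\frac{91129}{532} \approx 171.3$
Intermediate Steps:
$- \frac{-182258}{g{\left(-898 \right)}} = - \frac{-182258}{166 - -898} = - \frac{-182258}{166 + 898} = - \frac{-182258}{1064} = \left(-1\right) \left(- \frac{91129}{532}\right) = \frac{91129}{532}$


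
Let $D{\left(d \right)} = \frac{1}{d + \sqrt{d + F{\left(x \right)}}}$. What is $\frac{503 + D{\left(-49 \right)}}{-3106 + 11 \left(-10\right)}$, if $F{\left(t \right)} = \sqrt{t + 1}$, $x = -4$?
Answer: $- \frac{503}{3216} + \frac{1}{3216 \left(49 - \sqrt{-49 + i \sqrt{3}}\right)} \approx -0.1564 + 8.9296 \cdot 10^{-7} i$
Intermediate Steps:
$F{\left(t \right)} = \sqrt{1 + t}$
$D{\left(d \right)} = \frac{1}{d + \sqrt{d + i \sqrt{3}}}$ ($D{\left(d \right)} = \frac{1}{d + \sqrt{d + \sqrt{1 - 4}}} = \frac{1}{d + \sqrt{d + \sqrt{-3}}} = \frac{1}{d + \sqrt{d + i \sqrt{3}}}$)
$\frac{503 + D{\left(-49 \right)}}{-3106 + 11 \left(-10\right)} = \frac{503 + \frac{1}{-49 + \sqrt{-49 + i \sqrt{3}}}}{-3106 + 11 \left(-10\right)} = \frac{503 + \frac{1}{-49 + \sqrt{-49 + i \sqrt{3}}}}{-3106 - 110} = \frac{503 + \frac{1}{-49 + \sqrt{-49 + i \sqrt{3}}}}{-3216} = \left(503 + \frac{1}{-49 + \sqrt{-49 + i \sqrt{3}}}\right) \left(- \frac{1}{3216}\right) = - \frac{503}{3216} - \frac{1}{3216 \left(-49 + \sqrt{-49 + i \sqrt{3}}\right)}$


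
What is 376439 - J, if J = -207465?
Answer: 583904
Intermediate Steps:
376439 - J = 376439 - 1*(-207465) = 376439 + 207465 = 583904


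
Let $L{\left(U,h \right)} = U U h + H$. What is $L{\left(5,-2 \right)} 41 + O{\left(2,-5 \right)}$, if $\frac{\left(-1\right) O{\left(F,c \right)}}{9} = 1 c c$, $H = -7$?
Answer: $-2562$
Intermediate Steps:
$O{\left(F,c \right)} = - 9 c^{2}$ ($O{\left(F,c \right)} = - 9 \cdot 1 c c = - 9 c c = - 9 c^{2}$)
$L{\left(U,h \right)} = -7 + h U^{2}$ ($L{\left(U,h \right)} = U U h - 7 = U^{2} h - 7 = h U^{2} - 7 = -7 + h U^{2}$)
$L{\left(5,-2 \right)} 41 + O{\left(2,-5 \right)} = \left(-7 - 2 \cdot 5^{2}\right) 41 - 9 \left(-5\right)^{2} = \left(-7 - 50\right) 41 - 225 = \left(-57\right) 41 - 225 = -2337 - 225 = -2562$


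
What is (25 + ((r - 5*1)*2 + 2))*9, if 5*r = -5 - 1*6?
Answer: 567/5 ≈ 113.40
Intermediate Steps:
r = -11/5 (r = (-5 - 1*6)/5 = (-5 - 6)/5 = (⅕)*(-11) = -11/5 ≈ -2.2000)
(25 + ((r - 5*1)*2 + 2))*9 = (25 + ((-11/5 - 5*1)*2 + 2))*9 = (25 + ((-11/5 - 5)*2 + 2))*9 = (25 + (-36/5*2 + 2))*9 = (25 + (-72/5 + 2))*9 = (25 - 62/5)*9 = (63/5)*9 = 567/5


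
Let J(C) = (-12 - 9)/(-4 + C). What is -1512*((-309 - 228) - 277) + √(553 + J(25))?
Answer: 1230768 + 2*√138 ≈ 1.2308e+6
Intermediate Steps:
J(C) = -21/(-4 + C)
-1512*((-309 - 228) - 277) + √(553 + J(25)) = -1512*((-309 - 228) - 277) + √(553 - 21/(-4 + 25)) = -1512*(-537 - 277) + √(553 - 21/21) = -1512*(-814) + √(553 - 21*1/21) = 1230768 + √(553 - 1) = 1230768 + √552 = 1230768 + 2*√138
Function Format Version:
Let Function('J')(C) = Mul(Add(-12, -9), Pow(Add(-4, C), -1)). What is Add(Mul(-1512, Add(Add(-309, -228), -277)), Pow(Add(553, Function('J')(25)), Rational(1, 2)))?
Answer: Add(1230768, Mul(2, Pow(138, Rational(1, 2)))) ≈ 1.2308e+6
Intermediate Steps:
Function('J')(C) = Mul(-21, Pow(Add(-4, C), -1))
Add(Mul(-1512, Add(Add(-309, -228), -277)), Pow(Add(553, Function('J')(25)), Rational(1, 2))) = Add(Mul(-1512, Add(Add(-309, -228), -277)), Pow(Add(553, Mul(-21, Pow(Add(-4, 25), -1))), Rational(1, 2))) = Add(Mul(-1512, Add(-537, -277)), Pow(Add(553, Mul(-21, Pow(21, -1))), Rational(1, 2))) = Add(Mul(-1512, -814), Pow(Add(553, Mul(-21, Rational(1, 21))), Rational(1, 2))) = Add(1230768, Pow(Add(553, -1), Rational(1, 2))) = Add(1230768, Pow(552, Rational(1, 2))) = Add(1230768, Mul(2, Pow(138, Rational(1, 2))))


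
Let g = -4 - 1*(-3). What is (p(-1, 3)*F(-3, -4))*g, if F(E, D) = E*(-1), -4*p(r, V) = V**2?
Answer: 27/4 ≈ 6.7500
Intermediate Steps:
p(r, V) = -V**2/4
F(E, D) = -E
g = -1 (g = -4 + 3 = -1)
(p(-1, 3)*F(-3, -4))*g = ((-1/4*3**2)*(-1*(-3)))*(-1) = (-1/4*9*3)*(-1) = -9/4*3*(-1) = -27/4*(-1) = 27/4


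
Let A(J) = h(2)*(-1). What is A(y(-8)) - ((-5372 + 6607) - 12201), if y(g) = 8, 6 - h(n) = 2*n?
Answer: 10964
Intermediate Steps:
h(n) = 6 - 2*n
A(J) = -2 (A(J) = (6 - 2*2)*(-1) = (6 - 4)*(-1) = 2*(-1) = -2)
A(y(-8)) - ((-5372 + 6607) - 12201) = -2 - ((-5372 + 6607) - 12201) = -2 - (1235 - 12201) = -2 - 1*(-10966) = -2 + 10966 = 10964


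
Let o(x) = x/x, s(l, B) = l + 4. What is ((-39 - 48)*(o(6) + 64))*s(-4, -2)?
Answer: 0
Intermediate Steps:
s(l, B) = 4 + l
o(x) = 1
((-39 - 48)*(o(6) + 64))*s(-4, -2) = ((-39 - 48)*(1 + 64))*(4 - 4) = -87*65*0 = -5655*0 = 0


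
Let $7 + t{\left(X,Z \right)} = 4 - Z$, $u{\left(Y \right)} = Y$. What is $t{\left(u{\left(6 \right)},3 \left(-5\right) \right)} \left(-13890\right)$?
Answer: $-166680$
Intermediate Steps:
$t{\left(X,Z \right)} = -3 - Z$ ($t{\left(X,Z \right)} = -7 - \left(-4 + Z\right) = -3 - Z$)
$t{\left(u{\left(6 \right)},3 \left(-5\right) \right)} \left(-13890\right) = \left(-3 - 3 \left(-5\right)\right) \left(-13890\right) = \left(-3 - -15\right) \left(-13890\right) = \left(-3 + 15\right) \left(-13890\right) = 12 \left(-13890\right) = -166680$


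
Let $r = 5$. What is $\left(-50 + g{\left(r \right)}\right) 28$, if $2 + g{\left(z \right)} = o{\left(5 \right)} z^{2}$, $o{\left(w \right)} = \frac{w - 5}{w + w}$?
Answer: $-1456$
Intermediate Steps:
$o{\left(w \right)} = \frac{-5 + w}{2 w}$
$g{\left(z \right)} = -2$ ($g{\left(z \right)} = -2 + \frac{-5 + 5}{2 \cdot 5} z^{2} = -2 + \frac{1}{2} \cdot \frac{1}{5} \cdot 0 z^{2} = -2 + 0 z^{2} = -2 + 0 = -2$)
$\left(-50 + g{\left(r \right)}\right) 28 = \left(-50 - 2\right) 28 = \left(-52\right) 28 = -1456$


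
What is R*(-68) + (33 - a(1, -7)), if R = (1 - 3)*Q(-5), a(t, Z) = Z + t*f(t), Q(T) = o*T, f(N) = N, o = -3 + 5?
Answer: -1321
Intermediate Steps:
o = 2
Q(T) = 2*T
a(t, Z) = Z + t² (a(t, Z) = Z + t*t = Z + t²)
R = 20 (R = (1 - 3)*(2*(-5)) = -2*(-10) = 20)
R*(-68) + (33 - a(1, -7)) = 20*(-68) + (33 - (-7 + 1²)) = -1360 + (33 - (-7 + 1)) = -1360 + (33 - 1*(-6)) = -1360 + (33 + 6) = -1360 + 39 = -1321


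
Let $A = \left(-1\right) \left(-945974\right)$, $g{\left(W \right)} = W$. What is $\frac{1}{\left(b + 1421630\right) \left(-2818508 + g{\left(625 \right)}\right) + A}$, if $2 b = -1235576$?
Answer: $- \frac{1}{2265131760512} \approx -4.4148 \cdot 10^{-13}$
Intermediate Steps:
$b = -617788$ ($b = \frac{1}{2} \left(-1235576\right) = -617788$)
$A = 945974$
$\frac{1}{\left(b + 1421630\right) \left(-2818508 + g{\left(625 \right)}\right) + A} = \frac{1}{\left(-617788 + 1421630\right) \left(-2818508 + 625\right) + 945974} = \frac{1}{803842 \left(-2817883\right) + 945974} = \frac{1}{-2265132706486 + 945974} = \frac{1}{-2265131760512} = - \frac{1}{2265131760512}$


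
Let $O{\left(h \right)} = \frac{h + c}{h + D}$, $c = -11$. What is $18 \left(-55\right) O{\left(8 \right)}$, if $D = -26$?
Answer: $-165$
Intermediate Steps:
$O{\left(h \right)} = \frac{-11 + h}{-26 + h}$ ($O{\left(h \right)} = \frac{h - 11}{h - 26} = \frac{-11 + h}{-26 + h}$)
$18 \left(-55\right) O{\left(8 \right)} = 18 \left(-55\right) \frac{-11 + 8}{-26 + 8} = - 990 \frac{1}{-18} \left(-3\right) = - 990 \left(\left(- \frac{1}{18}\right) \left(-3\right)\right) = \left(-990\right) \frac{1}{6} = -165$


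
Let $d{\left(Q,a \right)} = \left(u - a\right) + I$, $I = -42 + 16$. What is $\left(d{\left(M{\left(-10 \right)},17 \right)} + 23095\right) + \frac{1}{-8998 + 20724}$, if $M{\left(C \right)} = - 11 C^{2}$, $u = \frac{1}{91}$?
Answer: $\frac{1892155173}{82082} \approx 23052.0$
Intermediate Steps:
$I = -26$
$u = \frac{1}{91} \approx 0.010989$
$d{\left(Q,a \right)} = - \frac{2365}{91} - a$ ($d{\left(Q,a \right)} = \left(\frac{1}{91} - a\right) - 26 = - \frac{2365}{91} - a$)
$\left(d{\left(M{\left(-10 \right)},17 \right)} + 23095\right) + \frac{1}{-8998 + 20724} = \left(\left(- \frac{2365}{91} - 17\right) + 23095\right) + \frac{1}{-8998 + 20724} = \left(\left(- \frac{2365}{91} - 17\right) + 23095\right) + \frac{1}{11726} = \left(- \frac{3912}{91} + 23095\right) + \frac{1}{11726} = \frac{2097733}{91} + \frac{1}{11726} = \frac{1892155173}{82082}$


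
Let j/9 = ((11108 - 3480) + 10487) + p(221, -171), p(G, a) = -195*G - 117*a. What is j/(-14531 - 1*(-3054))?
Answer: 44757/11477 ≈ 3.8997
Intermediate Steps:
j = -44757 (j = 9*(((11108 - 3480) + 10487) + (-195*221 - 117*(-171))) = 9*((7628 + 10487) + (-43095 + 20007)) = 9*(18115 - 23088) = 9*(-4973) = -44757)
j/(-14531 - 1*(-3054)) = -44757/(-14531 - 1*(-3054)) = -44757/(-14531 + 3054) = -44757/(-11477) = -44757*(-1/11477) = 44757/11477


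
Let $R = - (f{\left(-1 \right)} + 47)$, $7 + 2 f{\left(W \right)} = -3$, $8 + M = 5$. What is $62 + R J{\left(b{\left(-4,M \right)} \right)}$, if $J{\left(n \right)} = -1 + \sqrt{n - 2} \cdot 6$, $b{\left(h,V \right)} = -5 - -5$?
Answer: $104 - 252 i \sqrt{2} \approx 104.0 - 356.38 i$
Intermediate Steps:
$M = -3$ ($M = -8 + 5 = -3$)
$f{\left(W \right)} = -5$ ($f{\left(W \right)} = - \frac{7}{2} + \frac{1}{2} \left(-3\right) = - \frac{7}{2} - \frac{3}{2} = -5$)
$b{\left(h,V \right)} = 0$ ($b{\left(h,V \right)} = -5 + 5 = 0$)
$J{\left(n \right)} = -1 + 6 \sqrt{-2 + n}$ ($J{\left(n \right)} = -1 + \sqrt{-2 + n} 6 = -1 + 6 \sqrt{-2 + n}$)
$R = -42$ ($R = - (-5 + 47) = \left(-1\right) 42 = -42$)
$62 + R J{\left(b{\left(-4,M \right)} \right)} = 62 - 42 \left(-1 + 6 \sqrt{-2 + 0}\right) = 62 - 42 \left(-1 + 6 \sqrt{-2}\right) = 62 - 42 \left(-1 + 6 i \sqrt{2}\right) = 62 + \left(42 - 252 i \sqrt{2}\right) = 104 - 252 i \sqrt{2}$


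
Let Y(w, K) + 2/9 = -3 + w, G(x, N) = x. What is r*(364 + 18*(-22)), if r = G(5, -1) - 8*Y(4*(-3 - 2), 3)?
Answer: -54944/9 ≈ -6104.9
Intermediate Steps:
Y(w, K) = -29/9 + w (Y(w, K) = -2/9 + (-3 + w) = -29/9 + w)
r = 1717/9 (r = 5 - 8*(-29/9 + 4*(-3 - 2)) = 5 - 8*(-29/9 + 4*(-5)) = 5 - 8*(-29/9 - 20) = 5 - 8*(-209/9) = 5 + 1672/9 = 1717/9 ≈ 190.78)
r*(364 + 18*(-22)) = 1717*(364 + 18*(-22))/9 = 1717*(364 - 396)/9 = (1717/9)*(-32) = -54944/9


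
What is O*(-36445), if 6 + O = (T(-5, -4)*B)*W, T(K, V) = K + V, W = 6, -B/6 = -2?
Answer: 23835030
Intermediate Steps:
B = 12 (B = -6*(-2) = 12)
O = -654 (O = -6 + ((-5 - 4)*12)*6 = -6 - 9*12*6 = -6 - 108*6 = -6 - 648 = -654)
O*(-36445) = -654*(-36445) = 23835030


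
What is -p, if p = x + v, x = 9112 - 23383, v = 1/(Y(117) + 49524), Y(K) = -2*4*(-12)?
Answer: 708127019/49620 ≈ 14271.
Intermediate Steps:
Y(K) = 96 (Y(K) = -8*(-12) = 96)
v = 1/49620 (v = 1/(96 + 49524) = 1/49620 ≈ 2.0153e-5)
x = -14271
p = -708127019/49620 (p = -14271 + 1/49620 = -708127019/49620 ≈ -14271.)
-p = -1*(-708127019/49620) = 708127019/49620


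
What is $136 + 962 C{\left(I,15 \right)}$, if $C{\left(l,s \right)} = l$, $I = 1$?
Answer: $1098$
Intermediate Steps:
$136 + 962 C{\left(I,15 \right)} = 136 + 962 \cdot 1 = 136 + 962 = 1098$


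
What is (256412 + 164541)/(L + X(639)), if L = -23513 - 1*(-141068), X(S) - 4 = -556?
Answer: 420953/117003 ≈ 3.5978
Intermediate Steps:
X(S) = -552 (X(S) = 4 - 556 = -552)
L = 117555 (L = -23513 + 141068 = 117555)
(256412 + 164541)/(L + X(639)) = (256412 + 164541)/(117555 - 552) = 420953/117003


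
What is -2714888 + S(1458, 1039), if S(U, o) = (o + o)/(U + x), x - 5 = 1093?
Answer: -3469625825/1278 ≈ -2.7149e+6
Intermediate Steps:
x = 1098 (x = 5 + 1093 = 1098)
S(U, o) = 2*o/(1098 + U) (S(U, o) = (o + o)/(U + 1098) = (2*o)/(1098 + U) = 2*o/(1098 + U))
-2714888 + S(1458, 1039) = -2714888 + 2*1039/(1098 + 1458) = -2714888 + 2*1039/2556 = -2714888 + 2*1039*(1/2556) = -2714888 + 1039/1278 = -3469625825/1278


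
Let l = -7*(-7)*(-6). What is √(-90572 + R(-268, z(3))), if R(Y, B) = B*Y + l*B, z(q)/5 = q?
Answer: I*√99002 ≈ 314.65*I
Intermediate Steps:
l = -294 (l = 49*(-6) = -294)
z(q) = 5*q
R(Y, B) = -294*B + B*Y (R(Y, B) = B*Y - 294*B = -294*B + B*Y)
√(-90572 + R(-268, z(3))) = √(-90572 + (5*3)*(-294 - 268)) = √(-90572 + 15*(-562)) = √(-90572 - 8430) = √(-99002) = I*√99002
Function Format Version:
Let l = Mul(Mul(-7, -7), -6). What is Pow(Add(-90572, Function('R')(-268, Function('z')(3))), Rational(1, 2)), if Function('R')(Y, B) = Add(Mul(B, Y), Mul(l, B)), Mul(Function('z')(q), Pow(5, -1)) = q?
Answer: Mul(I, Pow(99002, Rational(1, 2))) ≈ Mul(314.65, I)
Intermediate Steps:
l = -294 (l = Mul(49, -6) = -294)
Function('z')(q) = Mul(5, q)
Function('R')(Y, B) = Add(Mul(-294, B), Mul(B, Y)) (Function('R')(Y, B) = Add(Mul(B, Y), Mul(-294, B)) = Add(Mul(-294, B), Mul(B, Y)))
Pow(Add(-90572, Function('R')(-268, Function('z')(3))), Rational(1, 2)) = Pow(Add(-90572, Mul(Mul(5, 3), Add(-294, -268))), Rational(1, 2)) = Pow(Add(-90572, Mul(15, -562)), Rational(1, 2)) = Pow(Add(-90572, -8430), Rational(1, 2)) = Pow(-99002, Rational(1, 2)) = Mul(I, Pow(99002, Rational(1, 2)))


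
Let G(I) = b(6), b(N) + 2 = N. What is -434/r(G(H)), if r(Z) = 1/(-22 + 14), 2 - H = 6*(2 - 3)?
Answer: 3472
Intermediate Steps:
b(N) = -2 + N
H = 8 (H = 2 - 6*(2 - 3) = 2 - 6*(-1) = 2 - 1*(-6) = 2 + 6 = 8)
G(I) = 4 (G(I) = -2 + 6 = 4)
r(Z) = -1/8 (r(Z) = 1/(-8) = -1/8)
-434/r(G(H)) = -434/(-1/8) = -434*(-8) = 3472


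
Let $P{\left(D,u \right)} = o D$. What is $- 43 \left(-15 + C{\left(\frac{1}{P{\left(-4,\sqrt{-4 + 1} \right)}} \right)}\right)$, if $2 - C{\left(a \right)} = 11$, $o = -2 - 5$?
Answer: $1032$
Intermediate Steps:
$o = -7$ ($o = -2 - 5 = -7$)
$P{\left(D,u \right)} = - 7 D$
$C{\left(a \right)} = -9$ ($C{\left(a \right)} = 2 - 11 = -9$)
$- 43 \left(-15 + C{\left(\frac{1}{P{\left(-4,\sqrt{-4 + 1} \right)}} \right)}\right) = - 43 \left(-15 - 9\right) = \left(-43\right) \left(-24\right) = 1032$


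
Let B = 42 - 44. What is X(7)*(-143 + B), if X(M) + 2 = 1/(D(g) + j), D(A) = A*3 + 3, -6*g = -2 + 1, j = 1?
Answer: 2320/9 ≈ 257.78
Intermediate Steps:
g = 1/6 (g = -(-2 + 1)/6 = -1/6*(-1) = 1/6 ≈ 0.16667)
B = -2
D(A) = 3 + 3*A (D(A) = 3*A + 3 = 3 + 3*A)
X(M) = -16/9 (X(M) = -2 + 1/((3 + 3*(1/6)) + 1) = -2 + 1/((3 + 1/2) + 1) = -2 + 1/(7/2 + 1) = -2 + 1/(9/2) = -2 + 2/9 = -16/9)
X(7)*(-143 + B) = -16*(-143 - 2)/9 = -16/9*(-145) = 2320/9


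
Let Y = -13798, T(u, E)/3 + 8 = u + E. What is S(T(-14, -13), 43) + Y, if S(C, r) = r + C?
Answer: -13860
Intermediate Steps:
T(u, E) = -24 + 3*E + 3*u (T(u, E) = -24 + 3*(u + E) = -24 + 3*(E + u) = -24 + (3*E + 3*u) = -24 + 3*E + 3*u)
S(C, r) = C + r
S(T(-14, -13), 43) + Y = ((-24 + 3*(-13) + 3*(-14)) + 43) - 13798 = ((-24 - 39 - 42) + 43) - 13798 = (-105 + 43) - 13798 = -62 - 13798 = -13860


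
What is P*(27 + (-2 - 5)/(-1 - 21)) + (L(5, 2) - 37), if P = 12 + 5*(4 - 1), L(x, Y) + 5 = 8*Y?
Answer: 15655/22 ≈ 711.59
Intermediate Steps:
L(x, Y) = -5 + 8*Y
P = 27 (P = 12 + 5*3 = 12 + 15 = 27)
P*(27 + (-2 - 5)/(-1 - 21)) + (L(5, 2) - 37) = 27*(27 + (-2 - 5)/(-1 - 21)) + ((-5 + 8*2) - 37) = 27*(27 - 7/(-22)) + ((-5 + 16) - 37) = 27*(27 - 7*(-1/22)) + (11 - 37) = 27*(27 + 7/22) - 26 = 27*(601/22) - 26 = 16227/22 - 26 = 15655/22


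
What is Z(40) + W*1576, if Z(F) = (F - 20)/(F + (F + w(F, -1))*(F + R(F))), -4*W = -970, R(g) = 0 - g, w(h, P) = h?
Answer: 764361/2 ≈ 3.8218e+5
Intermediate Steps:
R(g) = -g
W = 485/2 (W = -¼*(-970) = 485/2 ≈ 242.50)
Z(F) = (-20 + F)/F (Z(F) = (F - 20)/(F + (F + F)*(F - F)) = (-20 + F)/(F + (2*F)*0) = (-20 + F)/(F + 0) = (-20 + F)/F)
Z(40) + W*1576 = (-20 + 40)/40 + (485/2)*1576 = (1/40)*20 + 382180 = ½ + 382180 = 764361/2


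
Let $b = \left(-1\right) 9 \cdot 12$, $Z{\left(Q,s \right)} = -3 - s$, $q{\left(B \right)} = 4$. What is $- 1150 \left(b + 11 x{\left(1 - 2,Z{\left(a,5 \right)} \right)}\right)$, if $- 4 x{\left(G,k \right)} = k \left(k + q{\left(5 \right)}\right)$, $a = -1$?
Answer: $225400$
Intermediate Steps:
$b = -108$ ($b = \left(-9\right) 12 = -108$)
$x{\left(G,k \right)} = - \frac{k \left(4 + k\right)}{4}$ ($x{\left(G,k \right)} = - \frac{k \left(k + 4\right)}{4} = - \frac{k \left(4 + k\right)}{4}$)
$- 1150 \left(b + 11 x{\left(1 - 2,Z{\left(a,5 \right)} \right)}\right) = - 1150 \left(-108 + 11 \left(- \frac{\left(-3 - 5\right) \left(4 - 8\right)}{4}\right)\right) = - 1150 \left(-108 + 11 \left(\left(- \frac{1}{4}\right) \left(-8\right) \left(4 - 8\right)\right)\right) = - 1150 \left(-108 + 11 \left(\left(- \frac{1}{4}\right) \left(-8\right) \left(-4\right)\right)\right) = - 1150 \left(-108 + 11 \left(-8\right)\right) = - 1150 \left(-108 - 88\right) = \left(-1150\right) \left(-196\right) = 225400$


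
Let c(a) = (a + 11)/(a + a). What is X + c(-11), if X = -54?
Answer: -54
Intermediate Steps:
c(a) = (11 + a)/(2*a) (c(a) = (11 + a)/((2*a)) = (11 + a)*(1/(2*a)) = (11 + a)/(2*a))
X + c(-11) = -54 + (½)*(11 - 11)/(-11) = -54 + (½)*(-1/11)*0 = -54 + 0 = -54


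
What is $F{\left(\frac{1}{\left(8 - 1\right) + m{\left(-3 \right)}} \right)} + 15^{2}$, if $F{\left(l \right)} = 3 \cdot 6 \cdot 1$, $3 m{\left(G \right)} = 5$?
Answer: $243$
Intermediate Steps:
$m{\left(G \right)} = \frac{5}{3}$ ($m{\left(G \right)} = \frac{1}{3} \cdot 5 = \frac{5}{3}$)
$F{\left(l \right)} = 18$ ($F{\left(l \right)} = 18 \cdot 1 = 18$)
$F{\left(\frac{1}{\left(8 - 1\right) + m{\left(-3 \right)}} \right)} + 15^{2} = 18 + 15^{2} = 18 + 225 = 243$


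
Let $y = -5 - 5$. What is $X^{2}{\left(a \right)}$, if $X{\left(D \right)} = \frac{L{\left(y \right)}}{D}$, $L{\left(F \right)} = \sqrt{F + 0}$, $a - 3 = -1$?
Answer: $- \frac{5}{2} \approx -2.5$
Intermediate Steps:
$y = -10$
$a = 2$ ($a = 3 - 1 = 2$)
$L{\left(F \right)} = \sqrt{F}$
$X{\left(D \right)} = \frac{i \sqrt{10}}{D}$ ($X{\left(D \right)} = \frac{\sqrt{-10}}{D} = \frac{i \sqrt{10}}{D}$)
$X^{2}{\left(a \right)} = \left(\frac{i \sqrt{10}}{2}\right)^{2} = - \frac{5}{2}$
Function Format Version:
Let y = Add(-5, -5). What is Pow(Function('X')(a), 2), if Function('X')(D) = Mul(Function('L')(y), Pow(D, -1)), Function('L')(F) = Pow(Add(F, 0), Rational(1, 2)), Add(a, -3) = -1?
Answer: Rational(-5, 2) ≈ -2.5000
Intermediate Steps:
y = -10
a = 2 (a = Add(3, -1) = 2)
Function('L')(F) = Pow(F, Rational(1, 2))
Function('X')(D) = Mul(I, Pow(10, Rational(1, 2)), Pow(D, -1)) (Function('X')(D) = Mul(Pow(-10, Rational(1, 2)), Pow(D, -1)) = Mul(Mul(I, Pow(10, Rational(1, 2))), Pow(D, -1)) = Mul(I, Pow(10, Rational(1, 2)), Pow(D, -1)))
Pow(Function('X')(a), 2) = Pow(Mul(I, Pow(10, Rational(1, 2)), Pow(2, -1)), 2) = Pow(Mul(I, Pow(10, Rational(1, 2)), Rational(1, 2)), 2) = Pow(Mul(Rational(1, 2), I, Pow(10, Rational(1, 2))), 2) = Rational(-5, 2)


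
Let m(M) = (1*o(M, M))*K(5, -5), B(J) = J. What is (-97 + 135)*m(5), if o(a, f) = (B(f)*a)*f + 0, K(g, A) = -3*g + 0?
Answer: -71250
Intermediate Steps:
K(g, A) = -3*g
o(a, f) = a*f**2 (o(a, f) = (f*a)*f + 0 = (a*f)*f + 0 = a*f**2 + 0 = a*f**2)
m(M) = -15*M**3 (m(M) = (1*(M*M**2))*(-3*5) = (1*M**3)*(-15) = M**3*(-15) = -15*M**3)
(-97 + 135)*m(5) = (-97 + 135)*(-15*5**3) = 38*(-15*125) = 38*(-1875) = -71250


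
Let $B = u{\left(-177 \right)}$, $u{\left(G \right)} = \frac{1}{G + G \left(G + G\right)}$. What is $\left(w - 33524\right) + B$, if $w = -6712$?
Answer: $- \frac{2513985515}{62481} \approx -40236.0$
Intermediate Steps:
$u{\left(G \right)} = \frac{1}{G + 2 G^{2}}$ ($u{\left(G \right)} = \frac{1}{G + G 2 G} = \frac{1}{G + 2 G^{2}}$)
$B = \frac{1}{62481}$ ($B = \frac{1}{\left(-177\right) \left(1 + 2 \left(-177\right)\right)} = - \frac{1}{177 \left(1 - 354\right)} = - \frac{1}{177 \left(-353\right)} = \left(- \frac{1}{177}\right) \left(- \frac{1}{353}\right) = \frac{1}{62481} \approx 1.6005 \cdot 10^{-5}$)
$\left(w - 33524\right) + B = \left(-6712 - 33524\right) + \frac{1}{62481} = -40236 + \frac{1}{62481} = - \frac{2513985515}{62481}$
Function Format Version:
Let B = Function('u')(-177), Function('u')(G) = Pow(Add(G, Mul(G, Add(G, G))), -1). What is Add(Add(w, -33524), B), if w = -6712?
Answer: Rational(-2513985515, 62481) ≈ -40236.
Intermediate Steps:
Function('u')(G) = Pow(Add(G, Mul(2, Pow(G, 2))), -1) (Function('u')(G) = Pow(Add(G, Mul(G, Mul(2, G))), -1) = Pow(Add(G, Mul(2, Pow(G, 2))), -1))
B = Rational(1, 62481) (B = Mul(Pow(-177, -1), Pow(Add(1, Mul(2, -177)), -1)) = Mul(Rational(-1, 177), Pow(Add(1, -354), -1)) = Mul(Rational(-1, 177), Pow(-353, -1)) = Mul(Rational(-1, 177), Rational(-1, 353)) = Rational(1, 62481) ≈ 1.6005e-5)
Add(Add(w, -33524), B) = Add(Add(-6712, -33524), Rational(1, 62481)) = Add(-40236, Rational(1, 62481)) = Rational(-2513985515, 62481)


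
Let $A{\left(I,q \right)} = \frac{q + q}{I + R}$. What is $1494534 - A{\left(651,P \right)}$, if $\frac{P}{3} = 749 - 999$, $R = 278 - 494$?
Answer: $\frac{43341586}{29} \approx 1.4945 \cdot 10^{6}$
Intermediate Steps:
$R = -216$ ($R = 278 - 494 = -216$)
$P = -750$ ($P = 3 \left(749 - 999\right) = 3 \left(-250\right) = -750$)
$A{\left(I,q \right)} = \frac{2 q}{-216 + I}$ ($A{\left(I,q \right)} = \frac{q + q}{I - 216} = \frac{2 q}{-216 + I}$)
$1494534 - A{\left(651,P \right)} = 1494534 - 2 \left(-750\right) \frac{1}{-216 + 651} = 1494534 - 2 \left(-750\right) \frac{1}{435} = 1494534 - - \frac{100}{29} = 1494534 + \frac{100}{29} = \frac{43341586}{29}$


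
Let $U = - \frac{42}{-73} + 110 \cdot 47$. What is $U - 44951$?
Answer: $- \frac{2903971}{73} \approx -39780.0$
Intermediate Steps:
$U = \frac{377452}{73}$ ($U = \left(-42\right) \left(- \frac{1}{73}\right) + 5170 = \frac{42}{73} + 5170 = \frac{377452}{73} \approx 5170.6$)
$U - 44951 = \frac{377452}{73} - 44951 = - \frac{2903971}{73}$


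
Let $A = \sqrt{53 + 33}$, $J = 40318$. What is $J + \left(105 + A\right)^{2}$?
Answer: $51429 + 210 \sqrt{86} \approx 53376.0$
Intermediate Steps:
$A = \sqrt{86} \approx 9.2736$
$J + \left(105 + A\right)^{2} = 40318 + \left(105 + \sqrt{86}\right)^{2}$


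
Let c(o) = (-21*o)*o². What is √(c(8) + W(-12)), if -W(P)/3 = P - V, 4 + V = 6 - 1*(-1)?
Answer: I*√10707 ≈ 103.47*I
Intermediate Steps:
V = 3 (V = -4 + (6 - 1*(-1)) = -4 + (6 + 1) = -4 + 7 = 3)
c(o) = -21*o³
W(P) = 9 - 3*P (W(P) = -3*(P - 1*3) = -3*(P - 3) = -3*(-3 + P) = 9 - 3*P)
√(c(8) + W(-12)) = √(-21*8³ + (9 - 3*(-12))) = √(-21*512 + (9 + 36)) = √(-10752 + 45) = √(-10707) = I*√10707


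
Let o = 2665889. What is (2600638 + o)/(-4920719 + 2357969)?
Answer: -1755509/854250 ≈ -2.0550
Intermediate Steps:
(2600638 + o)/(-4920719 + 2357969) = (2600638 + 2665889)/(-4920719 + 2357969) = 5266527/(-2562750) = 5266527*(-1/2562750) = -1755509/854250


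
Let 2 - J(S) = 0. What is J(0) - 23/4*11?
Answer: -245/4 ≈ -61.250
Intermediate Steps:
J(S) = 2 (J(S) = 2 - 1*0 = 2 + 0 = 2)
J(0) - 23/4*11 = 2 - 23/4*11 = 2 - 253/4 = -245/4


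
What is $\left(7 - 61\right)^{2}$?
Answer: $2916$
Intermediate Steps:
$\left(7 - 61\right)^{2} = \left(-54\right)^{2} = 2916$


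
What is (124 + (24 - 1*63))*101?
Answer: 8585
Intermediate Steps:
(124 + (24 - 1*63))*101 = (124 + (24 - 63))*101 = (124 - 39)*101 = 85*101 = 8585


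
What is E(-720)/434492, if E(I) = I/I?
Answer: 1/434492 ≈ 2.3015e-6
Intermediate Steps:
E(I) = 1
E(-720)/434492 = 1/434492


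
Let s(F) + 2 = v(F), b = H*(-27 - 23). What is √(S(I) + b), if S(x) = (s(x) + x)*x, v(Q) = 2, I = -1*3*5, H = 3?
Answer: 5*√3 ≈ 8.6602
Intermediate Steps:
b = -150 (b = 3*(-27 - 23) = 3*(-50) = -150)
I = -15 (I = -3*5 = -15)
s(F) = 0 (s(F) = -2 + 2 = 0)
S(x) = x² (S(x) = (0 + x)*x = x*x = x²)
√(S(I) + b) = √((-15)² - 150) = √(225 - 150) = √75 = 5*√3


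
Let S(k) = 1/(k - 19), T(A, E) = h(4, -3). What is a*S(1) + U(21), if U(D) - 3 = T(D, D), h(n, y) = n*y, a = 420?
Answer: -97/3 ≈ -32.333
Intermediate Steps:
T(A, E) = -12 (T(A, E) = 4*(-3) = -12)
U(D) = -9 (U(D) = 3 - 12 = -9)
S(k) = 1/(-19 + k)
a*S(1) + U(21) = 420/(-19 + 1) - 9 = 420/(-18) - 9 = 420*(-1/18) - 9 = -70/3 - 9 = -97/3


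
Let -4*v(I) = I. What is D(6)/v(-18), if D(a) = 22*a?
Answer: 88/3 ≈ 29.333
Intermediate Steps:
v(I) = -I/4
D(6)/v(-18) = (22*6)/((-1/4*(-18))) = 132/(9/2) = 132*(2/9) = 88/3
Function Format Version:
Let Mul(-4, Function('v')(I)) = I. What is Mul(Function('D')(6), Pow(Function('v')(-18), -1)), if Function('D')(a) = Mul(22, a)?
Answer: Rational(88, 3) ≈ 29.333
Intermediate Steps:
Function('v')(I) = Mul(Rational(-1, 4), I)
Mul(Function('D')(6), Pow(Function('v')(-18), -1)) = Mul(Mul(22, 6), Pow(Mul(Rational(-1, 4), -18), -1)) = Mul(132, Pow(Rational(9, 2), -1)) = Mul(132, Rational(2, 9)) = Rational(88, 3)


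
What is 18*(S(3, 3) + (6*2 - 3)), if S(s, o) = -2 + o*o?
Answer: 288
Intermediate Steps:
S(s, o) = -2 + o**2
18*(S(3, 3) + (6*2 - 3)) = 18*((-2 + 3**2) + (6*2 - 3)) = 18*((-2 + 9) + (12 - 3)) = 18*(7 + 9) = 18*16 = 288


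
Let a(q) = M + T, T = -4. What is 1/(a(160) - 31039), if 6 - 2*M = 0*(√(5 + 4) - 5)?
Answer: -1/31040 ≈ -3.2216e-5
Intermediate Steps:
M = 3 (M = 3 - 0*(√(5 + 4) - 5) = 3 - 0*(√9 - 5) = 3 - 0*(3 - 5) = 3 - 0*(-2) = 3 - ½*0 = 3 + 0 = 3)
a(q) = -1 (a(q) = 3 - 4 = -1)
1/(a(160) - 31039) = 1/(-1 - 31039) = 1/(-31040) = -1/31040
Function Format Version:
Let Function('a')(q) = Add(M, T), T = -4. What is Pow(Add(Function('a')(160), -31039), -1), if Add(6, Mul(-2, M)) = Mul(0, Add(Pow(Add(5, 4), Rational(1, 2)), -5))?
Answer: Rational(-1, 31040) ≈ -3.2216e-5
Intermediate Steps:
M = 3 (M = Add(3, Mul(Rational(-1, 2), Mul(0, Add(Pow(Add(5, 4), Rational(1, 2)), -5)))) = Add(3, Mul(Rational(-1, 2), Mul(0, Add(Pow(9, Rational(1, 2)), -5)))) = Add(3, Mul(Rational(-1, 2), Mul(0, Add(3, -5)))) = Add(3, Mul(Rational(-1, 2), Mul(0, -2))) = Add(3, Mul(Rational(-1, 2), 0)) = Add(3, 0) = 3)
Function('a')(q) = -1 (Function('a')(q) = Add(3, -4) = -1)
Pow(Add(Function('a')(160), -31039), -1) = Pow(Add(-1, -31039), -1) = Pow(-31040, -1) = Rational(-1, 31040)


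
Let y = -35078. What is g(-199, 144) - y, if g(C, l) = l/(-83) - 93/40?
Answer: 116445481/3320 ≈ 35074.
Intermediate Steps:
g(C, l) = -93/40 - l/83 (g(C, l) = l*(-1/83) - 93*1/40 = -l/83 - 93/40 = -93/40 - l/83)
g(-199, 144) - y = (-93/40 - 1/83*144) - 1*(-35078) = (-93/40 - 144/83) + 35078 = -13479/3320 + 35078 = 116445481/3320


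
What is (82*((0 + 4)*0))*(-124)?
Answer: 0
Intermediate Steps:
(82*((0 + 4)*0))*(-124) = (82*(4*0))*(-124) = (82*0)*(-124) = 0*(-124) = 0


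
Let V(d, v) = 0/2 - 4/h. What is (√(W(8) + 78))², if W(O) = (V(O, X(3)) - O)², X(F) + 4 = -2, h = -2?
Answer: 114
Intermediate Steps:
X(F) = -6 (X(F) = -4 - 2 = -6)
V(d, v) = 2 (V(d, v) = 0/2 - 4/(-2) = 0*(½) - 4*(-½) = 0 + 2 = 2)
W(O) = (2 - O)²
(√(W(8) + 78))² = (√((-2 + 8)² + 78))² = (√(6² + 78))² = (√(36 + 78))² = (√114)² = 114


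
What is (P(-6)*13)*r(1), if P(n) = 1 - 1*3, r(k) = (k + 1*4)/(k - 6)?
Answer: 26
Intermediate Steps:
r(k) = (4 + k)/(-6 + k) (r(k) = (k + 4)/(-6 + k) = (4 + k)/(-6 + k))
P(n) = -2 (P(n) = 1 - 3 = -2)
(P(-6)*13)*r(1) = (-2*13)*((4 + 1)/(-6 + 1)) = -26*5/(-5) = -(-26)*5/5 = -26*(-1) = 26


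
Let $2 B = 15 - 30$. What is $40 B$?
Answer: $-300$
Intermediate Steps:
$B = - \frac{15}{2}$ ($B = \frac{15 - 30}{2} = \frac{1}{2} \left(-15\right) = - \frac{15}{2} \approx -7.5$)
$40 B = 40 \left(- \frac{15}{2}\right) = -300$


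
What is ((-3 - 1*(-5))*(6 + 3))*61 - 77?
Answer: 1021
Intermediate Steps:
((-3 - 1*(-5))*(6 + 3))*61 - 77 = ((-3 + 5)*9)*61 - 77 = (2*9)*61 - 77 = 18*61 - 77 = 1098 - 77 = 1021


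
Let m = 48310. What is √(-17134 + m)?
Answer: 6*√866 ≈ 176.57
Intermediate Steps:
√(-17134 + m) = √(-17134 + 48310) = √31176 = 6*√866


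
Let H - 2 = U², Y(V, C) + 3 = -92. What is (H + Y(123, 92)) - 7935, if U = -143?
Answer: 12421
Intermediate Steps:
Y(V, C) = -95 (Y(V, C) = -3 - 92 = -95)
H = 20451 (H = 2 + (-143)² = 2 + 20449 = 20451)
(H + Y(123, 92)) - 7935 = (20451 - 95) - 7935 = 20356 - 7935 = 12421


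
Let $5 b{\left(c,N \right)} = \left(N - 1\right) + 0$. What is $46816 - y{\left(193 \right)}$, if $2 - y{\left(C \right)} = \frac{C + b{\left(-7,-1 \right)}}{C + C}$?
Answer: $\frac{90351983}{1930} \approx 46815.0$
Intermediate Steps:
$b{\left(c,N \right)} = - \frac{1}{5} + \frac{N}{5}$ ($b{\left(c,N \right)} = \frac{\left(N - 1\right) + 0}{5} = \frac{\left(-1 + N\right) + 0}{5} = \frac{-1 + N}{5} = - \frac{1}{5} + \frac{N}{5}$)
$y{\left(C \right)} = 2 - \frac{- \frac{2}{5} + C}{2 C}$ ($y{\left(C \right)} = 2 - \frac{C + \left(- \frac{1}{5} + \frac{1}{5} \left(-1\right)\right)}{C + C} = 2 - \frac{C - \frac{2}{5}}{2 C} = 2 - \left(C - \frac{2}{5}\right) \frac{1}{2 C} = 2 - \left(- \frac{2}{5} + C\right) \frac{1}{2 C} = 2 - \frac{- \frac{2}{5} + C}{2 C}$)
$46816 - y{\left(193 \right)} = 46816 - \frac{2 + 15 \cdot 193}{10 \cdot 193} = 46816 - \frac{1}{10} \cdot \frac{1}{193} \left(2 + 2895\right) = 46816 - \frac{1}{10} \cdot \frac{1}{193} \cdot 2897 = 46816 - \frac{2897}{1930} = \frac{90351983}{1930}$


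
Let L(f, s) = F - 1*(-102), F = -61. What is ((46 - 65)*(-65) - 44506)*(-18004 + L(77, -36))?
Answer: 777276973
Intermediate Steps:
L(f, s) = 41 (L(f, s) = -61 - 1*(-102) = -61 + 102 = 41)
((46 - 65)*(-65) - 44506)*(-18004 + L(77, -36)) = ((46 - 65)*(-65) - 44506)*(-18004 + 41) = (-19*(-65) - 44506)*(-17963) = (1235 - 44506)*(-17963) = -43271*(-17963) = 777276973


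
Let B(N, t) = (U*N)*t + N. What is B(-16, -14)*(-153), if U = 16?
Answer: -545904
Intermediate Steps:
B(N, t) = N + 16*N*t (B(N, t) = (16*N)*t + N = 16*N*t + N = N + 16*N*t)
B(-16, -14)*(-153) = -16*(1 + 16*(-14))*(-153) = -16*(1 - 224)*(-153) = -16*(-223)*(-153) = 3568*(-153) = -545904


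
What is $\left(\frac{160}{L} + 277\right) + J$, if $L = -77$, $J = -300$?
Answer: $- \frac{1931}{77} \approx -25.078$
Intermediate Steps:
$\left(\frac{160}{L} + 277\right) + J = \left(\frac{160}{-77} + 277\right) - 300 = \left(160 \left(- \frac{1}{77}\right) + 277\right) - 300 = \left(- \frac{160}{77} + 277\right) - 300 = \frac{21169}{77} - 300 = - \frac{1931}{77}$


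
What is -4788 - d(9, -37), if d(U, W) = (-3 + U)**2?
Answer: -4824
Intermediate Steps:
-4788 - d(9, -37) = -4788 - (-3 + 9)**2 = -4788 - 1*6**2 = -4788 - 1*36 = -4788 - 36 = -4824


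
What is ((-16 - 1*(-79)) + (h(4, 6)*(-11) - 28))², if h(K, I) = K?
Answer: 81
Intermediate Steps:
((-16 - 1*(-79)) + (h(4, 6)*(-11) - 28))² = ((-16 - 1*(-79)) + (4*(-11) - 28))² = ((-16 + 79) + (-44 - 28))² = (63 - 72)² = (-9)² = 81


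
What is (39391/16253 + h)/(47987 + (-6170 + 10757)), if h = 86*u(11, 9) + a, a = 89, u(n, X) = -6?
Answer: -3450320/427242611 ≈ -0.0080758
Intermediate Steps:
h = -427 (h = 86*(-6) + 89 = -516 + 89 = -427)
(39391/16253 + h)/(47987 + (-6170 + 10757)) = (39391/16253 - 427)/(47987 + (-6170 + 10757)) = (39391*(1/16253) - 427)/(47987 + 4587) = (39391/16253 - 427)/52574 = -6900640/16253*1/52574 = -3450320/427242611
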